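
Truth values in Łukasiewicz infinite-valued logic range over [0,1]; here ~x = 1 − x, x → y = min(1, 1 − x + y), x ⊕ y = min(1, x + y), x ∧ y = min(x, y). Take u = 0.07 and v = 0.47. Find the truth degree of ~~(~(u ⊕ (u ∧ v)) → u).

u ∧ v = min(0.07, 0.47) = 0.07
u ⊕ (u ∧ v) = min(1, 0.07 + 0.07) = min(1, 0.14) = 0.14
~(u ⊕ (u ∧ v)) = 1 − 0.14 = 0.86
~(u ⊕ (u ∧ v)) → u = min(1, 1 − 0.86 + 0.07) = min(1, 0.21) = 0.21
~(~(u ⊕ (u ∧ v)) → u) = 1 − 0.21 = 0.79
~~(~(u ⊕ (u ∧ v)) → u) = 1 − 0.79 = 0.21

0.21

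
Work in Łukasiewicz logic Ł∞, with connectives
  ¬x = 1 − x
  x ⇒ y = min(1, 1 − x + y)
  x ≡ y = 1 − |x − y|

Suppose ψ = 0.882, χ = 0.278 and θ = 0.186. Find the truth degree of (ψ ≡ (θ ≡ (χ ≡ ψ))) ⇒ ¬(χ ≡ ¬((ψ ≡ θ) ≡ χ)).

χ ≡ ψ = 1 − |0.278 − 0.882| = 1 − 0.604 = 0.396
θ ≡ (χ ≡ ψ) = 1 − |0.186 − 0.396| = 1 − 0.210 = 0.790
ψ ≡ (θ ≡ (χ ≡ ψ)) = 1 − |0.882 − 0.790| = 1 − 0.092 = 0.908
ψ ≡ θ = 1 − |0.882 − 0.186| = 1 − 0.696 = 0.304
(ψ ≡ θ) ≡ χ = 1 − |0.304 − 0.278| = 1 − 0.026 = 0.974
¬((ψ ≡ θ) ≡ χ) = 1 − 0.974 = 0.026
χ ≡ ¬((ψ ≡ θ) ≡ χ) = 1 − |0.278 − 0.026| = 1 − 0.252 = 0.748
¬(χ ≡ ¬((ψ ≡ θ) ≡ χ)) = 1 − 0.748 = 0.252
(ψ ≡ (θ ≡ (χ ≡ ψ))) ⇒ ¬(χ ≡ ¬((ψ ≡ θ) ≡ χ)) = min(1, 1 − 0.908 + 0.252) = min(1, 0.344) = 0.344

0.344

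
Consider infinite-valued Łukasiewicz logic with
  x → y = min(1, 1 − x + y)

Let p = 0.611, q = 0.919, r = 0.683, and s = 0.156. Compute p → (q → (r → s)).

0.943

r → s = min(1, 1 − 0.683 + 0.156) = min(1, 0.473) = 0.473
q → (r → s) = min(1, 1 − 0.919 + 0.473) = min(1, 0.554) = 0.554
p → (q → (r → s)) = min(1, 1 − 0.611 + 0.554) = min(1, 0.943) = 0.943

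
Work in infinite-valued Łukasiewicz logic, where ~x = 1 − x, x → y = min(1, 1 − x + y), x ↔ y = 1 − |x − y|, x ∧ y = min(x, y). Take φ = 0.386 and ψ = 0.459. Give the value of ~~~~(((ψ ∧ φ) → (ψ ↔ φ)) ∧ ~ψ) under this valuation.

ψ ∧ φ = min(0.459, 0.386) = 0.386
ψ ↔ φ = 1 − |0.459 − 0.386| = 1 − 0.073 = 0.927
(ψ ∧ φ) → (ψ ↔ φ) = min(1, 1 − 0.386 + 0.927) = min(1, 1.541) = 1.000
~ψ = 1 − 0.459 = 0.541
((ψ ∧ φ) → (ψ ↔ φ)) ∧ ~ψ = min(1.000, 0.541) = 0.541
~(((ψ ∧ φ) → (ψ ↔ φ)) ∧ ~ψ) = 1 − 0.541 = 0.459
~~(((ψ ∧ φ) → (ψ ↔ φ)) ∧ ~ψ) = 1 − 0.459 = 0.541
~~~(((ψ ∧ φ) → (ψ ↔ φ)) ∧ ~ψ) = 1 − 0.541 = 0.459
~~~~(((ψ ∧ φ) → (ψ ↔ φ)) ∧ ~ψ) = 1 − 0.459 = 0.541

0.541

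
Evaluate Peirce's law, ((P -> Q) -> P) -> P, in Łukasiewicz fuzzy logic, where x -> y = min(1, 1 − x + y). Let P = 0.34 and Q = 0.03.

0.69

P -> Q = min(1, 1 − 0.34 + 0.03) = min(1, 0.69) = 0.69
(P -> Q) -> P = min(1, 1 − 0.69 + 0.34) = min(1, 0.65) = 0.65
((P -> Q) -> P) -> P = min(1, 1 − 0.65 + 0.34) = min(1, 0.69) = 0.69
(The value 0.69 < 1 shows this instance is not satisfied; not a Ł∞-tautology in general.)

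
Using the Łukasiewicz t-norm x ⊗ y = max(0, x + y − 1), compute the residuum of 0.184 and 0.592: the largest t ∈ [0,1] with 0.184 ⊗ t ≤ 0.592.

1.000

The residuum of the Łukasiewicz t-norm gives the supremum: min(1, 1 − 0.184 + 0.592).
1 − 0.184 + 0.592 = 1.408, so t = min(1, 1.408) = 1.000.
Check: 0.184 ⊗ 1.000 = max(0, 0.184) = 0.184 ≤ 0.592.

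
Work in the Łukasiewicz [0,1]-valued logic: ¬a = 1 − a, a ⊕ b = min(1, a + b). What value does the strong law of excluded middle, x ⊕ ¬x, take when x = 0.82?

¬x = 1 − 0.82 = 0.18
x ⊕ ¬x = min(1, 0.82 + 0.18) = min(1, 1.00) = 1.00
(As expected: always 1 in Ł∞ since a ⊕ (1−a) = 1.)

1.00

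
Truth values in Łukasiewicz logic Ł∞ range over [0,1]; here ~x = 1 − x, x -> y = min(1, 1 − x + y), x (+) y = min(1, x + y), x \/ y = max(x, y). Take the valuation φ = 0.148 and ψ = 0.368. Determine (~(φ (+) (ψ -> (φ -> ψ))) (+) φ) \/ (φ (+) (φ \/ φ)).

0.296

φ -> ψ = min(1, 1 − 0.148 + 0.368) = min(1, 1.220) = 1.000
ψ -> (φ -> ψ) = min(1, 1 − 0.368 + 1.000) = min(1, 1.632) = 1.000
φ (+) (ψ -> (φ -> ψ)) = min(1, 0.148 + 1.000) = min(1, 1.148) = 1.000
~(φ (+) (ψ -> (φ -> ψ))) = 1 − 1.000 = 0.000
~(φ (+) (ψ -> (φ -> ψ))) (+) φ = min(1, 0.000 + 0.148) = min(1, 0.148) = 0.148
φ \/ φ = max(0.148, 0.148) = 0.148
φ (+) (φ \/ φ) = min(1, 0.148 + 0.148) = min(1, 0.296) = 0.296
(~(φ (+) (ψ -> (φ -> ψ))) (+) φ) \/ (φ (+) (φ \/ φ)) = max(0.148, 0.296) = 0.296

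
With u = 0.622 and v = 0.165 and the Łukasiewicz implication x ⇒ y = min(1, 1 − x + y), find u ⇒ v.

u ⇒ v = min(1, 1 − 0.622 + 0.165) = min(1, 0.543) = 0.543
For comparison, the Gödel implication (1 if x ≤ y else y) would give 0.165.

0.543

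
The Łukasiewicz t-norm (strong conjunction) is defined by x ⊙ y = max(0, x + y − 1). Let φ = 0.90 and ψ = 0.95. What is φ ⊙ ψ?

φ ⊙ ψ = max(0, 0.90 + 0.95 − 1) = max(0, 0.85) = 0.85
For comparison, the Gödel (minimum) t-norm min(x, y) would give 0.90.

0.85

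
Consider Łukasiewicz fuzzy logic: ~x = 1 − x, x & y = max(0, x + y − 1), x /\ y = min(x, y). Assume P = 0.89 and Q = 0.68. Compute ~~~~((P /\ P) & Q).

P /\ P = min(0.89, 0.89) = 0.89
(P /\ P) & Q = max(0, 0.89 + 0.68 − 1) = max(0, 0.57) = 0.57
~((P /\ P) & Q) = 1 − 0.57 = 0.43
~~((P /\ P) & Q) = 1 − 0.43 = 0.57
~~~((P /\ P) & Q) = 1 − 0.57 = 0.43
~~~~((P /\ P) & Q) = 1 − 0.43 = 0.57

0.57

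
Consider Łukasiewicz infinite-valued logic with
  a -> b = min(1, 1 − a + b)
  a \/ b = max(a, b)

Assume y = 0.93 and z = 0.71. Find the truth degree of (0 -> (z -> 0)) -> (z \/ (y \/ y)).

z -> 0 = min(1, 1 − 0.71 + 0.00) = min(1, 0.29) = 0.29
0 -> (z -> 0) = min(1, 1 − 0.00 + 0.29) = min(1, 1.29) = 1.00
y \/ y = max(0.93, 0.93) = 0.93
z \/ (y \/ y) = max(0.71, 0.93) = 0.93
(0 -> (z -> 0)) -> (z \/ (y \/ y)) = min(1, 1 − 1.00 + 0.93) = min(1, 0.93) = 0.93

0.93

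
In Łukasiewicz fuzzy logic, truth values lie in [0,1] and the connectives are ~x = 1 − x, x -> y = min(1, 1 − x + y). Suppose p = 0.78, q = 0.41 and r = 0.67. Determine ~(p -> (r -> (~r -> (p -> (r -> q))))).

~r = 1 − 0.67 = 0.33
r -> q = min(1, 1 − 0.67 + 0.41) = min(1, 0.74) = 0.74
p -> (r -> q) = min(1, 1 − 0.78 + 0.74) = min(1, 0.96) = 0.96
~r -> (p -> (r -> q)) = min(1, 1 − 0.33 + 0.96) = min(1, 1.63) = 1.00
r -> (~r -> (p -> (r -> q))) = min(1, 1 − 0.67 + 1.00) = min(1, 1.33) = 1.00
p -> (r -> (~r -> (p -> (r -> q)))) = min(1, 1 − 0.78 + 1.00) = min(1, 1.22) = 1.00
~(p -> (r -> (~r -> (p -> (r -> q))))) = 1 − 1.00 = 0.00

0.00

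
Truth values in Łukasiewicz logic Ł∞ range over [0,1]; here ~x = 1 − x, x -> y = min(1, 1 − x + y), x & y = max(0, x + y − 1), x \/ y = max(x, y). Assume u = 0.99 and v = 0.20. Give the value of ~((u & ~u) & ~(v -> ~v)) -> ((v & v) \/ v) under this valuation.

0.20

~u = 1 − 0.99 = 0.01
u & ~u = max(0, 0.99 + 0.01 − 1) = max(0, 0.00) = 0.00
~v = 1 − 0.20 = 0.80
v -> ~v = min(1, 1 − 0.20 + 0.80) = min(1, 1.60) = 1.00
~(v -> ~v) = 1 − 1.00 = 0.00
(u & ~u) & ~(v -> ~v) = max(0, 0.00 + 0.00 − 1) = max(0, -1.00) = 0.00
~((u & ~u) & ~(v -> ~v)) = 1 − 0.00 = 1.00
v & v = max(0, 0.20 + 0.20 − 1) = max(0, -0.60) = 0.00
(v & v) \/ v = max(0.00, 0.20) = 0.20
~((u & ~u) & ~(v -> ~v)) -> ((v & v) \/ v) = min(1, 1 − 1.00 + 0.20) = min(1, 0.20) = 0.20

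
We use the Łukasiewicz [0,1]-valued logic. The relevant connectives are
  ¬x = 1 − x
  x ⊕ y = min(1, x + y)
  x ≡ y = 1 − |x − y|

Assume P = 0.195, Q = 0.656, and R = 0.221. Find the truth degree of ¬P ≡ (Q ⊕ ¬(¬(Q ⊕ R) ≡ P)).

¬P = 1 − 0.195 = 0.805
Q ⊕ R = min(1, 0.656 + 0.221) = min(1, 0.877) = 0.877
¬(Q ⊕ R) = 1 − 0.877 = 0.123
¬(Q ⊕ R) ≡ P = 1 − |0.123 − 0.195| = 1 − 0.072 = 0.928
¬(¬(Q ⊕ R) ≡ P) = 1 − 0.928 = 0.072
Q ⊕ ¬(¬(Q ⊕ R) ≡ P) = min(1, 0.656 + 0.072) = min(1, 0.728) = 0.728
¬P ≡ (Q ⊕ ¬(¬(Q ⊕ R) ≡ P)) = 1 − |0.805 − 0.728| = 1 − 0.077 = 0.923

0.923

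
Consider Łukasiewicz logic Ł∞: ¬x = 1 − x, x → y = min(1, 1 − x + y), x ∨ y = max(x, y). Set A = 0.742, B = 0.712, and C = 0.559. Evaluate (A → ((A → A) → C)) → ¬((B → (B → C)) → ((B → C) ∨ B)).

0.336

A → A = min(1, 1 − 0.742 + 0.742) = min(1, 1.000) = 1.000
(A → A) → C = min(1, 1 − 1.000 + 0.559) = min(1, 0.559) = 0.559
A → ((A → A) → C) = min(1, 1 − 0.742 + 0.559) = min(1, 0.817) = 0.817
B → C = min(1, 1 − 0.712 + 0.559) = min(1, 0.847) = 0.847
B → (B → C) = min(1, 1 − 0.712 + 0.847) = min(1, 1.135) = 1.000
(B → C) ∨ B = max(0.847, 0.712) = 0.847
(B → (B → C)) → ((B → C) ∨ B) = min(1, 1 − 1.000 + 0.847) = min(1, 0.847) = 0.847
¬((B → (B → C)) → ((B → C) ∨ B)) = 1 − 0.847 = 0.153
(A → ((A → A) → C)) → ¬((B → (B → C)) → ((B → C) ∨ B)) = min(1, 1 − 0.817 + 0.153) = min(1, 0.336) = 0.336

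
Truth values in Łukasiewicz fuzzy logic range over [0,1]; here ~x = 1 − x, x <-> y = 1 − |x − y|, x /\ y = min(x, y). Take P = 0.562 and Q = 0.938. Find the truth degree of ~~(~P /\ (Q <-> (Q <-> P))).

0.438

~P = 1 − 0.562 = 0.438
Q <-> P = 1 − |0.938 − 0.562| = 1 − 0.376 = 0.624
Q <-> (Q <-> P) = 1 − |0.938 − 0.624| = 1 − 0.314 = 0.686
~P /\ (Q <-> (Q <-> P)) = min(0.438, 0.686) = 0.438
~(~P /\ (Q <-> (Q <-> P))) = 1 − 0.438 = 0.562
~~(~P /\ (Q <-> (Q <-> P))) = 1 − 0.562 = 0.438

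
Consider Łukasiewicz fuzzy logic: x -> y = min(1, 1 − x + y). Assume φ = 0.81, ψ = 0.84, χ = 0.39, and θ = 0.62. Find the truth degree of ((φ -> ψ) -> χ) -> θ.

φ -> ψ = min(1, 1 − 0.81 + 0.84) = min(1, 1.03) = 1.00
(φ -> ψ) -> χ = min(1, 1 − 1.00 + 0.39) = min(1, 0.39) = 0.39
((φ -> ψ) -> χ) -> θ = min(1, 1 − 0.39 + 0.62) = min(1, 1.23) = 1.00

1.00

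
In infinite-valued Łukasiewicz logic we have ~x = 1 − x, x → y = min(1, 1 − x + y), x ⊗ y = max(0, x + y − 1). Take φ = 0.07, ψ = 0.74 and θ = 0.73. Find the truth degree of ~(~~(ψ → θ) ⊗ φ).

0.94

ψ → θ = min(1, 1 − 0.74 + 0.73) = min(1, 0.99) = 0.99
~(ψ → θ) = 1 − 0.99 = 0.01
~~(ψ → θ) = 1 − 0.01 = 0.99
~~(ψ → θ) ⊗ φ = max(0, 0.99 + 0.07 − 1) = max(0, 0.06) = 0.06
~(~~(ψ → θ) ⊗ φ) = 1 − 0.06 = 0.94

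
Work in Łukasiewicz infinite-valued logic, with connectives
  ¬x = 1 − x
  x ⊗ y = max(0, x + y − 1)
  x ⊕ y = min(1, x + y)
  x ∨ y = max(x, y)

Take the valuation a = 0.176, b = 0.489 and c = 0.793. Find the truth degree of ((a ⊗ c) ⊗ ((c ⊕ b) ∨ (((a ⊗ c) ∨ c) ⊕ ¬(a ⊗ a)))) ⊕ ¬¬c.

a ⊗ c = max(0, 0.176 + 0.793 − 1) = max(0, -0.031) = 0.000
c ⊕ b = min(1, 0.793 + 0.489) = min(1, 1.282) = 1.000
(a ⊗ c) ∨ c = max(0.000, 0.793) = 0.793
a ⊗ a = max(0, 0.176 + 0.176 − 1) = max(0, -0.648) = 0.000
¬(a ⊗ a) = 1 − 0.000 = 1.000
((a ⊗ c) ∨ c) ⊕ ¬(a ⊗ a) = min(1, 0.793 + 1.000) = min(1, 1.793) = 1.000
(c ⊕ b) ∨ (((a ⊗ c) ∨ c) ⊕ ¬(a ⊗ a)) = max(1.000, 1.000) = 1.000
(a ⊗ c) ⊗ ((c ⊕ b) ∨ (((a ⊗ c) ∨ c) ⊕ ¬(a ⊗ a))) = max(0, 0.000 + 1.000 − 1) = max(0, 0.000) = 0.000
¬c = 1 − 0.793 = 0.207
¬¬c = 1 − 0.207 = 0.793
((a ⊗ c) ⊗ ((c ⊕ b) ∨ (((a ⊗ c) ∨ c) ⊕ ¬(a ⊗ a)))) ⊕ ¬¬c = min(1, 0.000 + 0.793) = min(1, 0.793) = 0.793

0.793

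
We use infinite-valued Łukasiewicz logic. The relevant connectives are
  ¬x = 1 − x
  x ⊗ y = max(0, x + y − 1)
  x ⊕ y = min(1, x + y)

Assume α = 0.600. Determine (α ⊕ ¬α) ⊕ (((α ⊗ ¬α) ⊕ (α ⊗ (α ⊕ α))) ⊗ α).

1.000

¬α = 1 − 0.600 = 0.400
α ⊕ ¬α = min(1, 0.600 + 0.400) = min(1, 1.000) = 1.000
α ⊗ ¬α = max(0, 0.600 + 0.400 − 1) = max(0, 0.000) = 0.000
α ⊕ α = min(1, 0.600 + 0.600) = min(1, 1.200) = 1.000
α ⊗ (α ⊕ α) = max(0, 0.600 + 1.000 − 1) = max(0, 0.600) = 0.600
(α ⊗ ¬α) ⊕ (α ⊗ (α ⊕ α)) = min(1, 0.000 + 0.600) = min(1, 0.600) = 0.600
((α ⊗ ¬α) ⊕ (α ⊗ (α ⊕ α))) ⊗ α = max(0, 0.600 + 0.600 − 1) = max(0, 0.200) = 0.200
(α ⊕ ¬α) ⊕ (((α ⊗ ¬α) ⊕ (α ⊗ (α ⊕ α))) ⊗ α) = min(1, 1.000 + 0.200) = min(1, 1.200) = 1.000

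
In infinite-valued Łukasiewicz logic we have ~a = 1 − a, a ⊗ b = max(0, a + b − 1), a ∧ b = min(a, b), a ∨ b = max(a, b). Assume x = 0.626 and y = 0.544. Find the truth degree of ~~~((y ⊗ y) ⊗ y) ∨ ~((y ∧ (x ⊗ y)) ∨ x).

y ⊗ y = max(0, 0.544 + 0.544 − 1) = max(0, 0.088) = 0.088
(y ⊗ y) ⊗ y = max(0, 0.088 + 0.544 − 1) = max(0, -0.368) = 0.000
~((y ⊗ y) ⊗ y) = 1 − 0.000 = 1.000
~~((y ⊗ y) ⊗ y) = 1 − 1.000 = 0.000
~~~((y ⊗ y) ⊗ y) = 1 − 0.000 = 1.000
x ⊗ y = max(0, 0.626 + 0.544 − 1) = max(0, 0.170) = 0.170
y ∧ (x ⊗ y) = min(0.544, 0.170) = 0.170
(y ∧ (x ⊗ y)) ∨ x = max(0.170, 0.626) = 0.626
~((y ∧ (x ⊗ y)) ∨ x) = 1 − 0.626 = 0.374
~~~((y ⊗ y) ⊗ y) ∨ ~((y ∧ (x ⊗ y)) ∨ x) = max(1.000, 0.374) = 1.000

1.000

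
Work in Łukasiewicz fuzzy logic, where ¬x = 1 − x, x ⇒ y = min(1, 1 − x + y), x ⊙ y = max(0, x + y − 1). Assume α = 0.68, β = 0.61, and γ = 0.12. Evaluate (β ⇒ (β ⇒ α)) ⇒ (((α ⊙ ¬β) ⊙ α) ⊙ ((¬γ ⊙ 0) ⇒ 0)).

β ⇒ α = min(1, 1 − 0.61 + 0.68) = min(1, 1.07) = 1.00
β ⇒ (β ⇒ α) = min(1, 1 − 0.61 + 1.00) = min(1, 1.39) = 1.00
¬β = 1 − 0.61 = 0.39
α ⊙ ¬β = max(0, 0.68 + 0.39 − 1) = max(0, 0.07) = 0.07
(α ⊙ ¬β) ⊙ α = max(0, 0.07 + 0.68 − 1) = max(0, -0.25) = 0.00
¬γ = 1 − 0.12 = 0.88
¬γ ⊙ 0 = max(0, 0.88 + 0.00 − 1) = max(0, -0.12) = 0.00
(¬γ ⊙ 0) ⇒ 0 = min(1, 1 − 0.00 + 0.00) = min(1, 1.00) = 1.00
((α ⊙ ¬β) ⊙ α) ⊙ ((¬γ ⊙ 0) ⇒ 0) = max(0, 0.00 + 1.00 − 1) = max(0, 0.00) = 0.00
(β ⇒ (β ⇒ α)) ⇒ (((α ⊙ ¬β) ⊙ α) ⊙ ((¬γ ⊙ 0) ⇒ 0)) = min(1, 1 − 1.00 + 0.00) = min(1, 0.00) = 0.00

0.00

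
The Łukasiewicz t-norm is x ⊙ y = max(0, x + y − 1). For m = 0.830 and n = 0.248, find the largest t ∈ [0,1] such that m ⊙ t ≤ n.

The residuum of the Łukasiewicz t-norm gives the supremum: min(1, 1 − 0.830 + 0.248).
1 − 0.830 + 0.248 = 0.418, so t = min(1, 0.418) = 0.418.
Check: 0.830 ⊙ 0.418 = max(0, 0.248) = 0.248 ≤ 0.248.

0.418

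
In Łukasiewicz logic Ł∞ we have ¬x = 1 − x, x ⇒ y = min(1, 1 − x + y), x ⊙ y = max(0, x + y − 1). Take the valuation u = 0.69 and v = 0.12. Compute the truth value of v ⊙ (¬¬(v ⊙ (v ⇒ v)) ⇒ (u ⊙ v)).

0.00

v ⇒ v = min(1, 1 − 0.12 + 0.12) = min(1, 1.00) = 1.00
v ⊙ (v ⇒ v) = max(0, 0.12 + 1.00 − 1) = max(0, 0.12) = 0.12
¬(v ⊙ (v ⇒ v)) = 1 − 0.12 = 0.88
¬¬(v ⊙ (v ⇒ v)) = 1 − 0.88 = 0.12
u ⊙ v = max(0, 0.69 + 0.12 − 1) = max(0, -0.19) = 0.00
¬¬(v ⊙ (v ⇒ v)) ⇒ (u ⊙ v) = min(1, 1 − 0.12 + 0.00) = min(1, 0.88) = 0.88
v ⊙ (¬¬(v ⊙ (v ⇒ v)) ⇒ (u ⊙ v)) = max(0, 0.12 + 0.88 − 1) = max(0, 0.00) = 0.00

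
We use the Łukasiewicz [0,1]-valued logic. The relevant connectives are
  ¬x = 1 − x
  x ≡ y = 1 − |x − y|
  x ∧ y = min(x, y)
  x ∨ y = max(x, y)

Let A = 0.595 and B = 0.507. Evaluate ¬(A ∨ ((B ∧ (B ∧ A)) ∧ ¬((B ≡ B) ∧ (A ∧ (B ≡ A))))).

0.405

B ∧ A = min(0.507, 0.595) = 0.507
B ∧ (B ∧ A) = min(0.507, 0.507) = 0.507
B ≡ B = 1 − |0.507 − 0.507| = 1 − 0.000 = 1.000
B ≡ A = 1 − |0.507 − 0.595| = 1 − 0.088 = 0.912
A ∧ (B ≡ A) = min(0.595, 0.912) = 0.595
(B ≡ B) ∧ (A ∧ (B ≡ A)) = min(1.000, 0.595) = 0.595
¬((B ≡ B) ∧ (A ∧ (B ≡ A))) = 1 − 0.595 = 0.405
(B ∧ (B ∧ A)) ∧ ¬((B ≡ B) ∧ (A ∧ (B ≡ A))) = min(0.507, 0.405) = 0.405
A ∨ ((B ∧ (B ∧ A)) ∧ ¬((B ≡ B) ∧ (A ∧ (B ≡ A)))) = max(0.595, 0.405) = 0.595
¬(A ∨ ((B ∧ (B ∧ A)) ∧ ¬((B ≡ B) ∧ (A ∧ (B ≡ A))))) = 1 − 0.595 = 0.405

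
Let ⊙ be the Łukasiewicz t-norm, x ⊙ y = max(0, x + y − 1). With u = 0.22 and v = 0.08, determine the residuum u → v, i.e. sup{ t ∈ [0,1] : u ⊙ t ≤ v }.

The residuum of the Łukasiewicz t-norm gives the supremum: min(1, 1 − 0.22 + 0.08).
1 − 0.22 + 0.08 = 0.86, so t = min(1, 0.86) = 0.86.
Check: 0.22 ⊙ 0.86 = max(0, 0.08) = 0.08 ≤ 0.08.

0.86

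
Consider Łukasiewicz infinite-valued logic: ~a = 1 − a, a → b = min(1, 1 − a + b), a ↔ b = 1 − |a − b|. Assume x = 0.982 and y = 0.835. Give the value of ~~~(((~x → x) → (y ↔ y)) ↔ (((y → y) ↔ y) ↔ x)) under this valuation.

~x = 1 − 0.982 = 0.018
~x → x = min(1, 1 − 0.018 + 0.982) = min(1, 1.964) = 1.000
y ↔ y = 1 − |0.835 − 0.835| = 1 − 0.000 = 1.000
(~x → x) → (y ↔ y) = min(1, 1 − 1.000 + 1.000) = min(1, 1.000) = 1.000
y → y = min(1, 1 − 0.835 + 0.835) = min(1, 1.000) = 1.000
(y → y) ↔ y = 1 − |1.000 − 0.835| = 1 − 0.165 = 0.835
((y → y) ↔ y) ↔ x = 1 − |0.835 − 0.982| = 1 − 0.147 = 0.853
((~x → x) → (y ↔ y)) ↔ (((y → y) ↔ y) ↔ x) = 1 − |1.000 − 0.853| = 1 − 0.147 = 0.853
~(((~x → x) → (y ↔ y)) ↔ (((y → y) ↔ y) ↔ x)) = 1 − 0.853 = 0.147
~~(((~x → x) → (y ↔ y)) ↔ (((y → y) ↔ y) ↔ x)) = 1 − 0.147 = 0.853
~~~(((~x → x) → (y ↔ y)) ↔ (((y → y) ↔ y) ↔ x)) = 1 − 0.853 = 0.147

0.147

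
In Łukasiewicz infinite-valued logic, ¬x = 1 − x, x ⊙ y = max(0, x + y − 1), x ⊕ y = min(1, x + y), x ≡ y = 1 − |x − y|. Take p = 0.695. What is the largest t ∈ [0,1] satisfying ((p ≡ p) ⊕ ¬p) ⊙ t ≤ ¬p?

p ≡ p = 1 − |0.695 − 0.695| = 1 − 0.000 = 1.000
¬p = 1 − 0.695 = 0.305
(p ≡ p) ⊕ ¬p = min(1, 1.000 + 0.305) = min(1, 1.305) = 1.000
So the left factor is (p ≡ p) ⊕ ¬p = 1.000.
So the right-hand bound is ¬p = 0.305.
The residuum of the Łukasiewicz t-norm gives the supremum: min(1, 1 − 1.000 + 0.305).
1 − 1.000 + 0.305 = 0.305, so t = min(1, 0.305) = 0.305.
Check: 1.000 ⊙ 0.305 = max(0, 0.305) = 0.305 ≤ 0.305.

0.305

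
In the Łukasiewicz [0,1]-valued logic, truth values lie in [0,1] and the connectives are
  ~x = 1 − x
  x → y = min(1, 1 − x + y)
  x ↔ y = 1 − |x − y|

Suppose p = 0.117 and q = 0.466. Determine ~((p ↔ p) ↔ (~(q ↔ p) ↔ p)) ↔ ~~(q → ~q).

p ↔ p = 1 − |0.117 − 0.117| = 1 − 0.000 = 1.000
q ↔ p = 1 − |0.466 − 0.117| = 1 − 0.349 = 0.651
~(q ↔ p) = 1 − 0.651 = 0.349
~(q ↔ p) ↔ p = 1 − |0.349 − 0.117| = 1 − 0.232 = 0.768
(p ↔ p) ↔ (~(q ↔ p) ↔ p) = 1 − |1.000 − 0.768| = 1 − 0.232 = 0.768
~((p ↔ p) ↔ (~(q ↔ p) ↔ p)) = 1 − 0.768 = 0.232
~q = 1 − 0.466 = 0.534
q → ~q = min(1, 1 − 0.466 + 0.534) = min(1, 1.068) = 1.000
~(q → ~q) = 1 − 1.000 = 0.000
~~(q → ~q) = 1 − 0.000 = 1.000
~((p ↔ p) ↔ (~(q ↔ p) ↔ p)) ↔ ~~(q → ~q) = 1 − |0.232 − 1.000| = 1 − 0.768 = 0.232

0.232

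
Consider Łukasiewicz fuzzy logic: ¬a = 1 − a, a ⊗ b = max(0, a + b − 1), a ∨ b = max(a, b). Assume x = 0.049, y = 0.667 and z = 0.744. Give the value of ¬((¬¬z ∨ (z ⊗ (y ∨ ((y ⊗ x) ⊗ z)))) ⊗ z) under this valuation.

¬z = 1 − 0.744 = 0.256
¬¬z = 1 − 0.256 = 0.744
y ⊗ x = max(0, 0.667 + 0.049 − 1) = max(0, -0.284) = 0.000
(y ⊗ x) ⊗ z = max(0, 0.000 + 0.744 − 1) = max(0, -0.256) = 0.000
y ∨ ((y ⊗ x) ⊗ z) = max(0.667, 0.000) = 0.667
z ⊗ (y ∨ ((y ⊗ x) ⊗ z)) = max(0, 0.744 + 0.667 − 1) = max(0, 0.411) = 0.411
¬¬z ∨ (z ⊗ (y ∨ ((y ⊗ x) ⊗ z))) = max(0.744, 0.411) = 0.744
(¬¬z ∨ (z ⊗ (y ∨ ((y ⊗ x) ⊗ z)))) ⊗ z = max(0, 0.744 + 0.744 − 1) = max(0, 0.488) = 0.488
¬((¬¬z ∨ (z ⊗ (y ∨ ((y ⊗ x) ⊗ z)))) ⊗ z) = 1 − 0.488 = 0.512

0.512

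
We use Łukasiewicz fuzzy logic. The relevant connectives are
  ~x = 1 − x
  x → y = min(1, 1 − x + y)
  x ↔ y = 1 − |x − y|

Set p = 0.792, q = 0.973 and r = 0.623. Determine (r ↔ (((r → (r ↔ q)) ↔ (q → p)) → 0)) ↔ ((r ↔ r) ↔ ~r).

r ↔ q = 1 − |0.623 − 0.973| = 1 − 0.350 = 0.650
r → (r ↔ q) = min(1, 1 − 0.623 + 0.650) = min(1, 1.027) = 1.000
q → p = min(1, 1 − 0.973 + 0.792) = min(1, 0.819) = 0.819
(r → (r ↔ q)) ↔ (q → p) = 1 − |1.000 − 0.819| = 1 − 0.181 = 0.819
((r → (r ↔ q)) ↔ (q → p)) → 0 = min(1, 1 − 0.819 + 0.000) = min(1, 0.181) = 0.181
r ↔ (((r → (r ↔ q)) ↔ (q → p)) → 0) = 1 − |0.623 − 0.181| = 1 − 0.442 = 0.558
r ↔ r = 1 − |0.623 − 0.623| = 1 − 0.000 = 1.000
~r = 1 − 0.623 = 0.377
(r ↔ r) ↔ ~r = 1 − |1.000 − 0.377| = 1 − 0.623 = 0.377
(r ↔ (((r → (r ↔ q)) ↔ (q → p)) → 0)) ↔ ((r ↔ r) ↔ ~r) = 1 − |0.558 − 0.377| = 1 − 0.181 = 0.819

0.819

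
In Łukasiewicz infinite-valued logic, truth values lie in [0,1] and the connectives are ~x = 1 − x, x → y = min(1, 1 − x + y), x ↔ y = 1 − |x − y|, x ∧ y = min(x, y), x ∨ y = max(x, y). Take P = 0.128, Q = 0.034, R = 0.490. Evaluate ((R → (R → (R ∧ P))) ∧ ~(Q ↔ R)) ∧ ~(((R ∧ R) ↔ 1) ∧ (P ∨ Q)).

R ∧ P = min(0.490, 0.128) = 0.128
R → (R ∧ P) = min(1, 1 − 0.490 + 0.128) = min(1, 0.638) = 0.638
R → (R → (R ∧ P)) = min(1, 1 − 0.490 + 0.638) = min(1, 1.148) = 1.000
Q ↔ R = 1 − |0.034 − 0.490| = 1 − 0.456 = 0.544
~(Q ↔ R) = 1 − 0.544 = 0.456
(R → (R → (R ∧ P))) ∧ ~(Q ↔ R) = min(1.000, 0.456) = 0.456
R ∧ R = min(0.490, 0.490) = 0.490
(R ∧ R) ↔ 1 = 1 − |0.490 − 1.000| = 1 − 0.510 = 0.490
P ∨ Q = max(0.128, 0.034) = 0.128
((R ∧ R) ↔ 1) ∧ (P ∨ Q) = min(0.490, 0.128) = 0.128
~(((R ∧ R) ↔ 1) ∧ (P ∨ Q)) = 1 − 0.128 = 0.872
((R → (R → (R ∧ P))) ∧ ~(Q ↔ R)) ∧ ~(((R ∧ R) ↔ 1) ∧ (P ∨ Q)) = min(0.456, 0.872) = 0.456

0.456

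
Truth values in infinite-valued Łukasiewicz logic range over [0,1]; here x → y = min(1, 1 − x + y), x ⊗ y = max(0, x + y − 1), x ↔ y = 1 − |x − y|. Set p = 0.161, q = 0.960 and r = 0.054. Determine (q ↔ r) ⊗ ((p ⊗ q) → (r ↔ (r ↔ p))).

0.094

q ↔ r = 1 − |0.960 − 0.054| = 1 − 0.906 = 0.094
p ⊗ q = max(0, 0.161 + 0.960 − 1) = max(0, 0.121) = 0.121
r ↔ p = 1 − |0.054 − 0.161| = 1 − 0.107 = 0.893
r ↔ (r ↔ p) = 1 − |0.054 − 0.893| = 1 − 0.839 = 0.161
(p ⊗ q) → (r ↔ (r ↔ p)) = min(1, 1 − 0.121 + 0.161) = min(1, 1.040) = 1.000
(q ↔ r) ⊗ ((p ⊗ q) → (r ↔ (r ↔ p))) = max(0, 0.094 + 1.000 − 1) = max(0, 0.094) = 0.094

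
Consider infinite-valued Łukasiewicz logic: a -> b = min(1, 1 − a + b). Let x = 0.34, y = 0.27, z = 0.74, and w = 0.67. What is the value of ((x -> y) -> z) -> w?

0.86

x -> y = min(1, 1 − 0.34 + 0.27) = min(1, 0.93) = 0.93
(x -> y) -> z = min(1, 1 − 0.93 + 0.74) = min(1, 0.81) = 0.81
((x -> y) -> z) -> w = min(1, 1 − 0.81 + 0.67) = min(1, 0.86) = 0.86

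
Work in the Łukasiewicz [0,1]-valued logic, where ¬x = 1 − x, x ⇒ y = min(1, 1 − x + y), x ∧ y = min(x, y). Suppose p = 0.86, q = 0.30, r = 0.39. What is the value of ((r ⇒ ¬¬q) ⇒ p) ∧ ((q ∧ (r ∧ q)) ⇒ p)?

0.95

¬q = 1 − 0.30 = 0.70
¬¬q = 1 − 0.70 = 0.30
r ⇒ ¬¬q = min(1, 1 − 0.39 + 0.30) = min(1, 0.91) = 0.91
(r ⇒ ¬¬q) ⇒ p = min(1, 1 − 0.91 + 0.86) = min(1, 0.95) = 0.95
r ∧ q = min(0.39, 0.30) = 0.30
q ∧ (r ∧ q) = min(0.30, 0.30) = 0.30
(q ∧ (r ∧ q)) ⇒ p = min(1, 1 − 0.30 + 0.86) = min(1, 1.56) = 1.00
((r ⇒ ¬¬q) ⇒ p) ∧ ((q ∧ (r ∧ q)) ⇒ p) = min(0.95, 1.00) = 0.95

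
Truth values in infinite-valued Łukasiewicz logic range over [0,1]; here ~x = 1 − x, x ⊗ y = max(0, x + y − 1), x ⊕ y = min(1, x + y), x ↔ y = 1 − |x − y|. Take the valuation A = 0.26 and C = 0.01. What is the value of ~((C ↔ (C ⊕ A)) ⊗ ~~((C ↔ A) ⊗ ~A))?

0.77

C ⊕ A = min(1, 0.01 + 0.26) = min(1, 0.27) = 0.27
C ↔ (C ⊕ A) = 1 − |0.01 − 0.27| = 1 − 0.26 = 0.74
C ↔ A = 1 − |0.01 − 0.26| = 1 − 0.25 = 0.75
~A = 1 − 0.26 = 0.74
(C ↔ A) ⊗ ~A = max(0, 0.75 + 0.74 − 1) = max(0, 0.49) = 0.49
~((C ↔ A) ⊗ ~A) = 1 − 0.49 = 0.51
~~((C ↔ A) ⊗ ~A) = 1 − 0.51 = 0.49
(C ↔ (C ⊕ A)) ⊗ ~~((C ↔ A) ⊗ ~A) = max(0, 0.74 + 0.49 − 1) = max(0, 0.23) = 0.23
~((C ↔ (C ⊕ A)) ⊗ ~~((C ↔ A) ⊗ ~A)) = 1 − 0.23 = 0.77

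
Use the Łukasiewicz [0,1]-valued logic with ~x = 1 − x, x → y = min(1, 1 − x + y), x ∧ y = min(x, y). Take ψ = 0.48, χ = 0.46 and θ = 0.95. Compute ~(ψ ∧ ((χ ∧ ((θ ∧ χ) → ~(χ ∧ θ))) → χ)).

θ ∧ χ = min(0.95, 0.46) = 0.46
χ ∧ θ = min(0.46, 0.95) = 0.46
~(χ ∧ θ) = 1 − 0.46 = 0.54
(θ ∧ χ) → ~(χ ∧ θ) = min(1, 1 − 0.46 + 0.54) = min(1, 1.08) = 1.00
χ ∧ ((θ ∧ χ) → ~(χ ∧ θ)) = min(0.46, 1.00) = 0.46
(χ ∧ ((θ ∧ χ) → ~(χ ∧ θ))) → χ = min(1, 1 − 0.46 + 0.46) = min(1, 1.00) = 1.00
ψ ∧ ((χ ∧ ((θ ∧ χ) → ~(χ ∧ θ))) → χ) = min(0.48, 1.00) = 0.48
~(ψ ∧ ((χ ∧ ((θ ∧ χ) → ~(χ ∧ θ))) → χ)) = 1 − 0.48 = 0.52

0.52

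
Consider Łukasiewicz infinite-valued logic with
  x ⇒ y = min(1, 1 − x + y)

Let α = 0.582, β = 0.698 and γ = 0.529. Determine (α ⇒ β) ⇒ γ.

0.529

α ⇒ β = min(1, 1 − 0.582 + 0.698) = min(1, 1.116) = 1.000
(α ⇒ β) ⇒ γ = min(1, 1 − 1.000 + 0.529) = min(1, 0.529) = 0.529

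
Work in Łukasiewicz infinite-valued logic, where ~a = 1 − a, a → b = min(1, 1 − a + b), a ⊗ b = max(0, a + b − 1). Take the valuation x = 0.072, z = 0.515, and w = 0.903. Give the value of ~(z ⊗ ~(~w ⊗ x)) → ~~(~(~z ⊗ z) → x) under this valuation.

0.587

~w = 1 − 0.903 = 0.097
~w ⊗ x = max(0, 0.097 + 0.072 − 1) = max(0, -0.831) = 0.000
~(~w ⊗ x) = 1 − 0.000 = 1.000
z ⊗ ~(~w ⊗ x) = max(0, 0.515 + 1.000 − 1) = max(0, 0.515) = 0.515
~(z ⊗ ~(~w ⊗ x)) = 1 − 0.515 = 0.485
~z = 1 − 0.515 = 0.485
~z ⊗ z = max(0, 0.485 + 0.515 − 1) = max(0, 0.000) = 0.000
~(~z ⊗ z) = 1 − 0.000 = 1.000
~(~z ⊗ z) → x = min(1, 1 − 1.000 + 0.072) = min(1, 0.072) = 0.072
~(~(~z ⊗ z) → x) = 1 − 0.072 = 0.928
~~(~(~z ⊗ z) → x) = 1 − 0.928 = 0.072
~(z ⊗ ~(~w ⊗ x)) → ~~(~(~z ⊗ z) → x) = min(1, 1 − 0.485 + 0.072) = min(1, 0.587) = 0.587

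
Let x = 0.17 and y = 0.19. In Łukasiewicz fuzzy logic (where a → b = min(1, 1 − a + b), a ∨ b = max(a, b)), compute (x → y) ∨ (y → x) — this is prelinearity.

x → y = min(1, 1 − 0.17 + 0.19) = min(1, 1.02) = 1.00
y → x = min(1, 1 − 0.19 + 0.17) = min(1, 0.98) = 0.98
(x → y) ∨ (y → x) = max(1.00, 0.98) = 1.00
(As expected: a Ł∞-tautology — holds in every MV-chain.)

1.00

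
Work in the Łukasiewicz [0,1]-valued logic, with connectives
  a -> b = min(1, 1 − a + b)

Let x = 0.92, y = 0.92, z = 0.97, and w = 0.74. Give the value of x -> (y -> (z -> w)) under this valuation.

0.93

z -> w = min(1, 1 − 0.97 + 0.74) = min(1, 0.77) = 0.77
y -> (z -> w) = min(1, 1 − 0.92 + 0.77) = min(1, 0.85) = 0.85
x -> (y -> (z -> w)) = min(1, 1 − 0.92 + 0.85) = min(1, 0.93) = 0.93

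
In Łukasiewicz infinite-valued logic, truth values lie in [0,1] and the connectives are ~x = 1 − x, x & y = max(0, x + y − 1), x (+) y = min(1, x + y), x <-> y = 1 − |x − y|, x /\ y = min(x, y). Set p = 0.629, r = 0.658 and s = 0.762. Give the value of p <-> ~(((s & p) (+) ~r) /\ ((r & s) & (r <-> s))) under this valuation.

s & p = max(0, 0.762 + 0.629 − 1) = max(0, 0.391) = 0.391
~r = 1 − 0.658 = 0.342
(s & p) (+) ~r = min(1, 0.391 + 0.342) = min(1, 0.733) = 0.733
r & s = max(0, 0.658 + 0.762 − 1) = max(0, 0.420) = 0.420
r <-> s = 1 − |0.658 − 0.762| = 1 − 0.104 = 0.896
(r & s) & (r <-> s) = max(0, 0.420 + 0.896 − 1) = max(0, 0.316) = 0.316
((s & p) (+) ~r) /\ ((r & s) & (r <-> s)) = min(0.733, 0.316) = 0.316
~(((s & p) (+) ~r) /\ ((r & s) & (r <-> s))) = 1 − 0.316 = 0.684
p <-> ~(((s & p) (+) ~r) /\ ((r & s) & (r <-> s))) = 1 − |0.629 − 0.684| = 1 − 0.055 = 0.945

0.945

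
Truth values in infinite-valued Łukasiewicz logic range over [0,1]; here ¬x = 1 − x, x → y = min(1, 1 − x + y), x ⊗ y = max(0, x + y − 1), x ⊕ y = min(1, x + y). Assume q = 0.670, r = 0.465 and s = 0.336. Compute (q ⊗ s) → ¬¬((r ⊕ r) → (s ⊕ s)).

q ⊗ s = max(0, 0.670 + 0.336 − 1) = max(0, 0.006) = 0.006
r ⊕ r = min(1, 0.465 + 0.465) = min(1, 0.930) = 0.930
s ⊕ s = min(1, 0.336 + 0.336) = min(1, 0.672) = 0.672
(r ⊕ r) → (s ⊕ s) = min(1, 1 − 0.930 + 0.672) = min(1, 0.742) = 0.742
¬((r ⊕ r) → (s ⊕ s)) = 1 − 0.742 = 0.258
¬¬((r ⊕ r) → (s ⊕ s)) = 1 − 0.258 = 0.742
(q ⊗ s) → ¬¬((r ⊕ r) → (s ⊕ s)) = min(1, 1 − 0.006 + 0.742) = min(1, 1.736) = 1.000

1.000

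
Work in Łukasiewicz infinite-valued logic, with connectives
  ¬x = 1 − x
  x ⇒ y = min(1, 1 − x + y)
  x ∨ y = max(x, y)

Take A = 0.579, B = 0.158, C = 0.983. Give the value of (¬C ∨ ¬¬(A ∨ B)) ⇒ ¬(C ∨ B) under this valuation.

0.438

¬C = 1 − 0.983 = 0.017
A ∨ B = max(0.579, 0.158) = 0.579
¬(A ∨ B) = 1 − 0.579 = 0.421
¬¬(A ∨ B) = 1 − 0.421 = 0.579
¬C ∨ ¬¬(A ∨ B) = max(0.017, 0.579) = 0.579
C ∨ B = max(0.983, 0.158) = 0.983
¬(C ∨ B) = 1 − 0.983 = 0.017
(¬C ∨ ¬¬(A ∨ B)) ⇒ ¬(C ∨ B) = min(1, 1 − 0.579 + 0.017) = min(1, 0.438) = 0.438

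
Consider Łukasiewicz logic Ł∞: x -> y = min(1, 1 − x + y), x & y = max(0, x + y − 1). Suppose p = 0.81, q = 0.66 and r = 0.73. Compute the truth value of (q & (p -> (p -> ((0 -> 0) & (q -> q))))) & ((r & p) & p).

0 -> 0 = min(1, 1 − 0.00 + 0.00) = min(1, 1.00) = 1.00
q -> q = min(1, 1 − 0.66 + 0.66) = min(1, 1.00) = 1.00
(0 -> 0) & (q -> q) = max(0, 1.00 + 1.00 − 1) = max(0, 1.00) = 1.00
p -> ((0 -> 0) & (q -> q)) = min(1, 1 − 0.81 + 1.00) = min(1, 1.19) = 1.00
p -> (p -> ((0 -> 0) & (q -> q))) = min(1, 1 − 0.81 + 1.00) = min(1, 1.19) = 1.00
q & (p -> (p -> ((0 -> 0) & (q -> q)))) = max(0, 0.66 + 1.00 − 1) = max(0, 0.66) = 0.66
r & p = max(0, 0.73 + 0.81 − 1) = max(0, 0.54) = 0.54
(r & p) & p = max(0, 0.54 + 0.81 − 1) = max(0, 0.35) = 0.35
(q & (p -> (p -> ((0 -> 0) & (q -> q))))) & ((r & p) & p) = max(0, 0.66 + 0.35 − 1) = max(0, 0.01) = 0.01

0.01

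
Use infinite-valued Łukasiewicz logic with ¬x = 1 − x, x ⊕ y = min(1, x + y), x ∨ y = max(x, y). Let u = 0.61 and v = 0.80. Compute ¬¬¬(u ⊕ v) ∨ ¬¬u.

0.61

u ⊕ v = min(1, 0.61 + 0.80) = min(1, 1.41) = 1.00
¬(u ⊕ v) = 1 − 1.00 = 0.00
¬¬(u ⊕ v) = 1 − 0.00 = 1.00
¬¬¬(u ⊕ v) = 1 − 1.00 = 0.00
¬u = 1 − 0.61 = 0.39
¬¬u = 1 − 0.39 = 0.61
¬¬¬(u ⊕ v) ∨ ¬¬u = max(0.00, 0.61) = 0.61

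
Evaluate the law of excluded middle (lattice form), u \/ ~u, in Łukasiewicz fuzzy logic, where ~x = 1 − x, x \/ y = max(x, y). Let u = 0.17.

~u = 1 − 0.17 = 0.83
u \/ ~u = max(0.17, 0.83) = 0.83
(The value 0.83 < 1 shows this instance is not satisfied; not a Ł∞-tautology — its value is max(a, 1−a).)

0.83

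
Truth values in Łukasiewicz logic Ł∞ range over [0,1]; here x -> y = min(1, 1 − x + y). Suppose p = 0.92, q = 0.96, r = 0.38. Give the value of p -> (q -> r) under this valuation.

q -> r = min(1, 1 − 0.96 + 0.38) = min(1, 0.42) = 0.42
p -> (q -> r) = min(1, 1 − 0.92 + 0.42) = min(1, 0.50) = 0.50

0.50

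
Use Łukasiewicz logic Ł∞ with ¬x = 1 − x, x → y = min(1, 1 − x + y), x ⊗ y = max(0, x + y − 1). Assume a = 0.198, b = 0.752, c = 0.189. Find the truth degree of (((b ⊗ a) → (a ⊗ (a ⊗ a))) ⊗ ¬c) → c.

b ⊗ a = max(0, 0.752 + 0.198 − 1) = max(0, -0.050) = 0.000
a ⊗ a = max(0, 0.198 + 0.198 − 1) = max(0, -0.604) = 0.000
a ⊗ (a ⊗ a) = max(0, 0.198 + 0.000 − 1) = max(0, -0.802) = 0.000
(b ⊗ a) → (a ⊗ (a ⊗ a)) = min(1, 1 − 0.000 + 0.000) = min(1, 1.000) = 1.000
¬c = 1 − 0.189 = 0.811
((b ⊗ a) → (a ⊗ (a ⊗ a))) ⊗ ¬c = max(0, 1.000 + 0.811 − 1) = max(0, 0.811) = 0.811
(((b ⊗ a) → (a ⊗ (a ⊗ a))) ⊗ ¬c) → c = min(1, 1 − 0.811 + 0.189) = min(1, 0.378) = 0.378

0.378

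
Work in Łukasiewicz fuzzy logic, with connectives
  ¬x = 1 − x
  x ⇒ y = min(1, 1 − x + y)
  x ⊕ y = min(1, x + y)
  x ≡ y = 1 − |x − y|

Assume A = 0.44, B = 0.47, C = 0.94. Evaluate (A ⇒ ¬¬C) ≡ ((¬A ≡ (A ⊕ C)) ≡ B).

¬C = 1 − 0.94 = 0.06
¬¬C = 1 − 0.06 = 0.94
A ⇒ ¬¬C = min(1, 1 − 0.44 + 0.94) = min(1, 1.50) = 1.00
¬A = 1 − 0.44 = 0.56
A ⊕ C = min(1, 0.44 + 0.94) = min(1, 1.38) = 1.00
¬A ≡ (A ⊕ C) = 1 − |0.56 − 1.00| = 1 − 0.44 = 0.56
(¬A ≡ (A ⊕ C)) ≡ B = 1 − |0.56 − 0.47| = 1 − 0.09 = 0.91
(A ⇒ ¬¬C) ≡ ((¬A ≡ (A ⊕ C)) ≡ B) = 1 − |1.00 − 0.91| = 1 − 0.09 = 0.91

0.91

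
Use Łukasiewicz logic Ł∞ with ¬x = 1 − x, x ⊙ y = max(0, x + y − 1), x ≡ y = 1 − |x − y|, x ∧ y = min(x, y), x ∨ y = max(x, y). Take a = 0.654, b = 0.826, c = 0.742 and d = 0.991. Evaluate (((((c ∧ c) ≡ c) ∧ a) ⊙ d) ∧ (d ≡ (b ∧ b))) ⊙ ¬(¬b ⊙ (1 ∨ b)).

c ∧ c = min(0.742, 0.742) = 0.742
(c ∧ c) ≡ c = 1 − |0.742 − 0.742| = 1 − 0.000 = 1.000
((c ∧ c) ≡ c) ∧ a = min(1.000, 0.654) = 0.654
(((c ∧ c) ≡ c) ∧ a) ⊙ d = max(0, 0.654 + 0.991 − 1) = max(0, 0.645) = 0.645
b ∧ b = min(0.826, 0.826) = 0.826
d ≡ (b ∧ b) = 1 − |0.991 − 0.826| = 1 − 0.165 = 0.835
((((c ∧ c) ≡ c) ∧ a) ⊙ d) ∧ (d ≡ (b ∧ b)) = min(0.645, 0.835) = 0.645
¬b = 1 − 0.826 = 0.174
1 ∨ b = max(1.000, 0.826) = 1.000
¬b ⊙ (1 ∨ b) = max(0, 0.174 + 1.000 − 1) = max(0, 0.174) = 0.174
¬(¬b ⊙ (1 ∨ b)) = 1 − 0.174 = 0.826
(((((c ∧ c) ≡ c) ∧ a) ⊙ d) ∧ (d ≡ (b ∧ b))) ⊙ ¬(¬b ⊙ (1 ∨ b)) = max(0, 0.645 + 0.826 − 1) = max(0, 0.471) = 0.471

0.471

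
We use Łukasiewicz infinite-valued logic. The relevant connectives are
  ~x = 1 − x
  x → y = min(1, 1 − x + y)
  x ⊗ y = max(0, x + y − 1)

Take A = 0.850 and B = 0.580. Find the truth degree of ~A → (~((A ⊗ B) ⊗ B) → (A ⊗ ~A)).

0.860

~A = 1 − 0.850 = 0.150
A ⊗ B = max(0, 0.850 + 0.580 − 1) = max(0, 0.430) = 0.430
(A ⊗ B) ⊗ B = max(0, 0.430 + 0.580 − 1) = max(0, 0.010) = 0.010
~((A ⊗ B) ⊗ B) = 1 − 0.010 = 0.990
A ⊗ ~A = max(0, 0.850 + 0.150 − 1) = max(0, 0.000) = 0.000
~((A ⊗ B) ⊗ B) → (A ⊗ ~A) = min(1, 1 − 0.990 + 0.000) = min(1, 0.010) = 0.010
~A → (~((A ⊗ B) ⊗ B) → (A ⊗ ~A)) = min(1, 1 − 0.150 + 0.010) = min(1, 0.860) = 0.860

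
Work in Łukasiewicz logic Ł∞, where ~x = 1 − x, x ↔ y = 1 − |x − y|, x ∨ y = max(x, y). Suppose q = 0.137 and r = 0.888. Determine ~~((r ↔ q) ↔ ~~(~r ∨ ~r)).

0.863

r ↔ q = 1 − |0.888 − 0.137| = 1 − 0.751 = 0.249
~r = 1 − 0.888 = 0.112
~r ∨ ~r = max(0.112, 0.112) = 0.112
~(~r ∨ ~r) = 1 − 0.112 = 0.888
~~(~r ∨ ~r) = 1 − 0.888 = 0.112
(r ↔ q) ↔ ~~(~r ∨ ~r) = 1 − |0.249 − 0.112| = 1 − 0.137 = 0.863
~((r ↔ q) ↔ ~~(~r ∨ ~r)) = 1 − 0.863 = 0.137
~~((r ↔ q) ↔ ~~(~r ∨ ~r)) = 1 − 0.137 = 0.863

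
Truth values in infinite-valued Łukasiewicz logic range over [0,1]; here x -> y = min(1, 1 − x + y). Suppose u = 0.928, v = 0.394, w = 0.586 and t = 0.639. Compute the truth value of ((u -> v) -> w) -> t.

u -> v = min(1, 1 − 0.928 + 0.394) = min(1, 0.466) = 0.466
(u -> v) -> w = min(1, 1 − 0.466 + 0.586) = min(1, 1.120) = 1.000
((u -> v) -> w) -> t = min(1, 1 − 1.000 + 0.639) = min(1, 0.639) = 0.639

0.639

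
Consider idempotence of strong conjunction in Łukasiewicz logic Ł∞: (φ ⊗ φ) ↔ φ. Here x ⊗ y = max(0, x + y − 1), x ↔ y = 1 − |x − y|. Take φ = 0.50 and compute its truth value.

φ ⊗ φ = max(0, 0.50 + 0.50 − 1) = max(0, 0.00) = 0.00
(φ ⊗ φ) ↔ φ = 1 − |0.00 − 0.50| = 1 − 0.50 = 0.50
(The value 0.50 < 1 shows this instance is not satisfied; fails in Ł∞ since a ⊗ a = max(0, 2a−1) ≠ a in general.)

0.50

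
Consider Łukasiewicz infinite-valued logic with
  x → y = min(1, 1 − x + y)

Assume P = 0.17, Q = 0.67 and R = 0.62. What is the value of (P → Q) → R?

0.62

P → Q = min(1, 1 − 0.17 + 0.67) = min(1, 1.50) = 1.00
(P → Q) → R = min(1, 1 − 1.00 + 0.62) = min(1, 0.62) = 0.62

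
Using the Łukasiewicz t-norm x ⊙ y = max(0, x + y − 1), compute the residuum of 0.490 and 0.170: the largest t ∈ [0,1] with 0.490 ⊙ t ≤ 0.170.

0.680

The residuum of the Łukasiewicz t-norm gives the supremum: min(1, 1 − 0.490 + 0.170).
1 − 0.490 + 0.170 = 0.680, so t = min(1, 0.680) = 0.680.
Check: 0.490 ⊙ 0.680 = max(0, 0.170) = 0.170 ≤ 0.170.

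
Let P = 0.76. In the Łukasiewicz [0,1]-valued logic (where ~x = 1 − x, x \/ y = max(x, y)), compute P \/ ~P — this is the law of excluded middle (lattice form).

~P = 1 − 0.76 = 0.24
P \/ ~P = max(0.76, 0.24) = 0.76
(The value 0.76 < 1 shows this instance is not satisfied; not a Ł∞-tautology — its value is max(a, 1−a).)

0.76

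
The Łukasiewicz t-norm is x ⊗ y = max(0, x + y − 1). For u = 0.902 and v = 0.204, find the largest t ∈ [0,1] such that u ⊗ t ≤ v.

The residuum of the Łukasiewicz t-norm gives the supremum: min(1, 1 − 0.902 + 0.204).
1 − 0.902 + 0.204 = 0.302, so t = min(1, 0.302) = 0.302.
Check: 0.902 ⊗ 0.302 = max(0, 0.204) = 0.204 ≤ 0.204.

0.302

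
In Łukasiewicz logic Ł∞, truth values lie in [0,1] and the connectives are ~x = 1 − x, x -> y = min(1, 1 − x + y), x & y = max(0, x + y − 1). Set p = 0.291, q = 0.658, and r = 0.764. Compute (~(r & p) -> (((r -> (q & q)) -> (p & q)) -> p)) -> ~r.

0.338

r & p = max(0, 0.764 + 0.291 − 1) = max(0, 0.055) = 0.055
~(r & p) = 1 − 0.055 = 0.945
q & q = max(0, 0.658 + 0.658 − 1) = max(0, 0.316) = 0.316
r -> (q & q) = min(1, 1 − 0.764 + 0.316) = min(1, 0.552) = 0.552
p & q = max(0, 0.291 + 0.658 − 1) = max(0, -0.051) = 0.000
(r -> (q & q)) -> (p & q) = min(1, 1 − 0.552 + 0.000) = min(1, 0.448) = 0.448
((r -> (q & q)) -> (p & q)) -> p = min(1, 1 − 0.448 + 0.291) = min(1, 0.843) = 0.843
~(r & p) -> (((r -> (q & q)) -> (p & q)) -> p) = min(1, 1 − 0.945 + 0.843) = min(1, 0.898) = 0.898
~r = 1 − 0.764 = 0.236
(~(r & p) -> (((r -> (q & q)) -> (p & q)) -> p)) -> ~r = min(1, 1 − 0.898 + 0.236) = min(1, 0.338) = 0.338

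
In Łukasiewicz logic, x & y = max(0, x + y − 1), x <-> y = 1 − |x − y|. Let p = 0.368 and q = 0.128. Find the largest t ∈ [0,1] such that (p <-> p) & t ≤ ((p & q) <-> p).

p <-> p = 1 − |0.368 − 0.368| = 1 − 0.000 = 1.000
So the left factor is p <-> p = 1.000.
p & q = max(0, 0.368 + 0.128 − 1) = max(0, -0.504) = 0.000
(p & q) <-> p = 1 − |0.000 − 0.368| = 1 − 0.368 = 0.632
So the right-hand bound is (p & q) <-> p = 0.632.
The residuum of the Łukasiewicz t-norm gives the supremum: min(1, 1 − 1.000 + 0.632).
1 − 1.000 + 0.632 = 0.632, so t = min(1, 0.632) = 0.632.
Check: 1.000 & 0.632 = max(0, 0.632) = 0.632 ≤ 0.632.

0.632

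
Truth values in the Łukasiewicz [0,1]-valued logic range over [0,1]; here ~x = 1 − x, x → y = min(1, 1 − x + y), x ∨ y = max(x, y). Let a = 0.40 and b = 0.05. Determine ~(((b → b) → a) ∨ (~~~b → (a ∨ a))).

b → b = min(1, 1 − 0.05 + 0.05) = min(1, 1.00) = 1.00
(b → b) → a = min(1, 1 − 1.00 + 0.40) = min(1, 0.40) = 0.40
~b = 1 − 0.05 = 0.95
~~b = 1 − 0.95 = 0.05
~~~b = 1 − 0.05 = 0.95
a ∨ a = max(0.40, 0.40) = 0.40
~~~b → (a ∨ a) = min(1, 1 − 0.95 + 0.40) = min(1, 0.45) = 0.45
((b → b) → a) ∨ (~~~b → (a ∨ a)) = max(0.40, 0.45) = 0.45
~(((b → b) → a) ∨ (~~~b → (a ∨ a))) = 1 − 0.45 = 0.55

0.55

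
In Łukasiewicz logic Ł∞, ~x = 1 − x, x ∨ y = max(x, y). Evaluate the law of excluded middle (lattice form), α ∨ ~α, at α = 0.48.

0.52

~α = 1 − 0.48 = 0.52
α ∨ ~α = max(0.48, 0.52) = 0.52
(The value 0.52 < 1 shows this instance is not satisfied; not a Ł∞-tautology — its value is max(a, 1−a).)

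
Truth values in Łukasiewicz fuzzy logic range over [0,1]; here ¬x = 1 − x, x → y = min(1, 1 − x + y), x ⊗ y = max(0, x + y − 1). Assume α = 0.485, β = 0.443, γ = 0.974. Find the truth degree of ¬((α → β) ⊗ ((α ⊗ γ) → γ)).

0.042

α → β = min(1, 1 − 0.485 + 0.443) = min(1, 0.958) = 0.958
α ⊗ γ = max(0, 0.485 + 0.974 − 1) = max(0, 0.459) = 0.459
(α ⊗ γ) → γ = min(1, 1 − 0.459 + 0.974) = min(1, 1.515) = 1.000
(α → β) ⊗ ((α ⊗ γ) → γ) = max(0, 0.958 + 1.000 − 1) = max(0, 0.958) = 0.958
¬((α → β) ⊗ ((α ⊗ γ) → γ)) = 1 − 0.958 = 0.042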